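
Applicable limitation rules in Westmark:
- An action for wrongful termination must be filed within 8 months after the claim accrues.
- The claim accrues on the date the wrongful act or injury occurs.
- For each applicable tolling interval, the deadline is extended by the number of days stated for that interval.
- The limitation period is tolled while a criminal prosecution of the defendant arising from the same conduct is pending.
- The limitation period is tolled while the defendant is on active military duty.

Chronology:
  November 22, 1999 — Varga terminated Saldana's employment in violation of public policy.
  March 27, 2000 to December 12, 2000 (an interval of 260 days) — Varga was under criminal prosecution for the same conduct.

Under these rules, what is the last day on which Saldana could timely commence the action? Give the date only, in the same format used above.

April 8, 2001

The limitation period began to run on November 22, 1999.
The untolled deadline — 8 months after November 22, 1999 — is July 22, 2000.
The period was tolled for 260 days by the pending criminal prosecution (March 27, 2000 to December 12, 2000), pushing the deadline to April 8, 2001.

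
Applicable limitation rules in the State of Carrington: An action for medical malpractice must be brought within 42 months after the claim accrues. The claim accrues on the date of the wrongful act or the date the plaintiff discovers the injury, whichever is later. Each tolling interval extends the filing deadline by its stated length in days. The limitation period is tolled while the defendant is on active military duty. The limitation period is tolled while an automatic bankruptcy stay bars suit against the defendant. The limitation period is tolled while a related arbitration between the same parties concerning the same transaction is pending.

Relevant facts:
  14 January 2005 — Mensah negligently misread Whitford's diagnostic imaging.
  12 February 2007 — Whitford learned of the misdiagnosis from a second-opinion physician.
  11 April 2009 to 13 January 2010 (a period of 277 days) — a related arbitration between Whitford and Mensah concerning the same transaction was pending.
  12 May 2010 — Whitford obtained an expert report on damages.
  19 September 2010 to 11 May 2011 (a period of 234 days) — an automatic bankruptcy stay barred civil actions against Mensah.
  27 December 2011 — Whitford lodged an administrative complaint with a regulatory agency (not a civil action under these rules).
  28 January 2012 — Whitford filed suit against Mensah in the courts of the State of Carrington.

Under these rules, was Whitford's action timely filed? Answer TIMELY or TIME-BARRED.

Because discovery on 12 February 2007 post-dates the 14 January 2005 act, accrual under the later-of rule falls on 12 February 2007.
The untolled deadline — 42 months after 12 February 2007 — is 12 August 2010.
The period was tolled for 277 days by the pending related arbitration (11 April 2009 to 13 January 2010), pushing the deadline to 16 May 2011.
The period was tolled for 234 days by the automatic bankruptcy stay (19 September 2010 to 11 May 2011), pushing the deadline to 5 January 2012.
Nothing else in the chronology tolls or restarts the period.
The 28 January 2012 filing falls after the 5 January 2012 deadline; the claim is time-barred.

TIME-BARRED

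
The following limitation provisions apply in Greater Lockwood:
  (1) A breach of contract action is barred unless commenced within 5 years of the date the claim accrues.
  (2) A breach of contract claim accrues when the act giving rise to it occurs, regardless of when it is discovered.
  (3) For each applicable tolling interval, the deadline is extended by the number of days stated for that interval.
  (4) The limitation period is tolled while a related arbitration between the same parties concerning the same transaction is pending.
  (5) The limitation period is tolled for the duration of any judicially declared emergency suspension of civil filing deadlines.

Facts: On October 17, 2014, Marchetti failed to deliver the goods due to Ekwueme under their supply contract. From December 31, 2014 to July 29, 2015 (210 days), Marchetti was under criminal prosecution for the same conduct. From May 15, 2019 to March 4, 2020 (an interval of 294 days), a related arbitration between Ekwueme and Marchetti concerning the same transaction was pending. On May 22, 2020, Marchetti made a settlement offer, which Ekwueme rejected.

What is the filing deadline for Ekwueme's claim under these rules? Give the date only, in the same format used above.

The limitation period began to run on October 17, 2014.
The untolled deadline — 5 years after October 17, 2014 — is October 17, 2019.
Because the pending related arbitration ran from May 15, 2019 to March 4, 2020, the deadline is extended by 294 days to August 6, 2020.
No stated provision tolls the period for a criminal prosecution, so the interval from December 31, 2014 to July 29, 2015 has no effect on the deadline.
The other events in the timeline have no effect on the limitation period under the stated rules.

August 6, 2020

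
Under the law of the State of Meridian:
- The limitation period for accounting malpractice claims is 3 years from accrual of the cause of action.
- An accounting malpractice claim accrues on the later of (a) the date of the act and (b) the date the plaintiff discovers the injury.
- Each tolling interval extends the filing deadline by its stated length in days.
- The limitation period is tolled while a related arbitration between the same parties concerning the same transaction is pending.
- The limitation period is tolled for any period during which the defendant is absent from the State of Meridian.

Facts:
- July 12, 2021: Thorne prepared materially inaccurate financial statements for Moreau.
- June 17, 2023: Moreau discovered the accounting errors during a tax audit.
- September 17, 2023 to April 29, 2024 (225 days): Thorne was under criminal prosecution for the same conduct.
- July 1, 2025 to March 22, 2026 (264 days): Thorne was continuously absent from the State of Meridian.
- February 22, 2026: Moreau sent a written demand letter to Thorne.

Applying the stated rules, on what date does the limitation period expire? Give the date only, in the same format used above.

March 8, 2027

The claim accrued on June 17, 2023 — the later of the July 12, 2021 act and the June 17, 2023 discovery.
The untolled deadline — 3 years after June 17, 2023 — is June 17, 2026.
Because the defendant's absence from the jurisdiction ran from July 1, 2025 to March 22, 2026, the deadline is extended by 264 days to March 8, 2027.
The pending criminal prosecution from September 17, 2023 to April 29, 2024 does not toll the period, because no stated rule makes a criminal prosecution a tolling event.
The other events in the timeline have no effect on the limitation period under the stated rules.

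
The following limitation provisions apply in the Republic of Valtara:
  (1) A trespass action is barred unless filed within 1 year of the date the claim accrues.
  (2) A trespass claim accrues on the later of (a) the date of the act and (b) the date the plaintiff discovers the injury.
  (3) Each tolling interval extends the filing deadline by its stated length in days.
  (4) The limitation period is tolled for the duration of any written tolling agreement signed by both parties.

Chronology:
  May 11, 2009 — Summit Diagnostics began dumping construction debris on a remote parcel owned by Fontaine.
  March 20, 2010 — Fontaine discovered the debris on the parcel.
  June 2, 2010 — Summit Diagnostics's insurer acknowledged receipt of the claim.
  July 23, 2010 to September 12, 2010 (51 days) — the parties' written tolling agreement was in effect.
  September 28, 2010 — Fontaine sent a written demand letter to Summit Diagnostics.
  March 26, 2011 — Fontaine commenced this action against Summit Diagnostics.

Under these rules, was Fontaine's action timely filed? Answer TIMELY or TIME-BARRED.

TIMELY

Taking the later of the act (May 11, 2009) and discovery (March 20, 2010), the claim accrued on March 20, 2010.
1 year from March 20, 2010 is March 20, 2011.
Because the written tolling agreement ran from July 23, 2010 to September 12, 2010, the deadline is extended by 51 days to May 10, 2011.
Nothing else in the chronology tolls or restarts the period.
Filing on March 26, 2011 beat the May 10, 2011 deadline — the action is timely.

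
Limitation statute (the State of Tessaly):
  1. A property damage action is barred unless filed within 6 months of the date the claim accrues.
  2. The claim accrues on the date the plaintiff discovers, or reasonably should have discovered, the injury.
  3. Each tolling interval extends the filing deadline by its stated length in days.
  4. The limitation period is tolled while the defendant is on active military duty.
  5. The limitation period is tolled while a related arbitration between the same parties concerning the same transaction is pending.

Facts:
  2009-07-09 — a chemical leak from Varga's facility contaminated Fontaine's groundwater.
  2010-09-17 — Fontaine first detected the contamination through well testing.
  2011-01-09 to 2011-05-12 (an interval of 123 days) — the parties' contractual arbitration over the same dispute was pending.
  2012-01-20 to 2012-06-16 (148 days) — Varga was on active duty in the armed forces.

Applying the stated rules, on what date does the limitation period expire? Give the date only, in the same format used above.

2011-07-18

Under the discovery rule, the claim accrued on 2010-09-17, when Fontaine discovered the injury — not on the 2009-07-09 date of the underlying act.
6 months from 2010-09-17 is 2011-03-17.
The period was tolled for 123 days by the pending related arbitration (2011-01-09 to 2011-05-12), pushing the deadline to 2011-07-18.
The defendant's active military service starting 2012-01-20 came too late — the period had run on 2011-07-18 — and so does not extend the deadline.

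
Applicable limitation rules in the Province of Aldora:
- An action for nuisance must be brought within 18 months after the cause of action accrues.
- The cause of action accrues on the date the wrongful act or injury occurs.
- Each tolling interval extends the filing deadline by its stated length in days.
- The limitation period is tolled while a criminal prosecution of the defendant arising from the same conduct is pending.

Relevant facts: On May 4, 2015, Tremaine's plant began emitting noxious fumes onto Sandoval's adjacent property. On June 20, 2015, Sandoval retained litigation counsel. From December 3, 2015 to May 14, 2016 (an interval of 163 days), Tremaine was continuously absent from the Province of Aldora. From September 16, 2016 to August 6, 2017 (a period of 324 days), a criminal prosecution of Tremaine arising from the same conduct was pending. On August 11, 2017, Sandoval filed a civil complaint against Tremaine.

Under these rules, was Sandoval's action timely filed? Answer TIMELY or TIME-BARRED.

TIMELY

The claim accrued on May 4, 2015, when the wrongful act occurred.
18 months from May 4, 2015 is November 4, 2016.
Because the pending criminal prosecution ran from September 16, 2016 to August 6, 2017, the deadline is extended by 324 days to September 24, 2017.
The defendant's absence from the jurisdiction from December 3, 2015 to May 14, 2016 does not toll the period, because no stated rule makes the defendant's absence a tolling event.
Nothing else in the chronology tolls or restarts the period.
Filing on August 11, 2017 beat the September 24, 2017 deadline — the action is timely.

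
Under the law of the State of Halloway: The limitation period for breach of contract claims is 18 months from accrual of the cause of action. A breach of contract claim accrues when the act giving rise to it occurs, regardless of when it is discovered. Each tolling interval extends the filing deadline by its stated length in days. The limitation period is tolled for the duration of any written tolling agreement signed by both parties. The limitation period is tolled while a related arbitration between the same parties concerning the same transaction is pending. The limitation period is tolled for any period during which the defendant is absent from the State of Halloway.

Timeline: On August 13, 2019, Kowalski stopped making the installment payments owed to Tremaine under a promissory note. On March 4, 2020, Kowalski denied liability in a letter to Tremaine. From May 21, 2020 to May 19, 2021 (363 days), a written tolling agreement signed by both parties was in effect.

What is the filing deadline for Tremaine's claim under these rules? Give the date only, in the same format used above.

The claim accrued on August 13, 2019, when the wrongful act occurred.
18 months from August 13, 2019 is February 13, 2021.
The period was tolled for 363 days by the written tolling agreement (May 21, 2020 to May 19, 2021), pushing the deadline to February 11, 2022.
None of the other events listed affects the running of the period under the stated rules.

February 11, 2022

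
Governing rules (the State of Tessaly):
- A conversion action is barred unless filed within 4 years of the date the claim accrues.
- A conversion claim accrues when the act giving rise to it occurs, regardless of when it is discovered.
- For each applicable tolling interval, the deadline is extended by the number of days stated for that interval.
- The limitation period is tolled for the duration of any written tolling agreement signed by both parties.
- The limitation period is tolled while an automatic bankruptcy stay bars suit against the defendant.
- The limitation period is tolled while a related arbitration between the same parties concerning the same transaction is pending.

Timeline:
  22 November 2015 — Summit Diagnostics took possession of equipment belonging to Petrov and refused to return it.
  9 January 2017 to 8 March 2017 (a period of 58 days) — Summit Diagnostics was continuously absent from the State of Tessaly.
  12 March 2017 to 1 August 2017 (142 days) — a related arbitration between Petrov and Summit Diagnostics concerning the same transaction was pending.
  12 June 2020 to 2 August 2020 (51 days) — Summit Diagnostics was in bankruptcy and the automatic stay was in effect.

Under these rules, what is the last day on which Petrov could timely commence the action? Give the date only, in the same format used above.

12 April 2020

The limitation period began to run on 22 November 2015.
4 years from 22 November 2015 is 22 November 2019.
The pending related arbitration from 12 March 2017 to 1 August 2017 tolled the period for 142 days, extending the deadline to 12 April 2020.
The automatic bankruptcy stay starting 12 June 2020 came too late — the period had run on 12 April 2020 — and so does not extend the deadline.
The defendant's absence from the jurisdiction from 9 January 2017 to 8 March 2017 does not toll the period, because no stated rule makes the defendant's absence a tolling event.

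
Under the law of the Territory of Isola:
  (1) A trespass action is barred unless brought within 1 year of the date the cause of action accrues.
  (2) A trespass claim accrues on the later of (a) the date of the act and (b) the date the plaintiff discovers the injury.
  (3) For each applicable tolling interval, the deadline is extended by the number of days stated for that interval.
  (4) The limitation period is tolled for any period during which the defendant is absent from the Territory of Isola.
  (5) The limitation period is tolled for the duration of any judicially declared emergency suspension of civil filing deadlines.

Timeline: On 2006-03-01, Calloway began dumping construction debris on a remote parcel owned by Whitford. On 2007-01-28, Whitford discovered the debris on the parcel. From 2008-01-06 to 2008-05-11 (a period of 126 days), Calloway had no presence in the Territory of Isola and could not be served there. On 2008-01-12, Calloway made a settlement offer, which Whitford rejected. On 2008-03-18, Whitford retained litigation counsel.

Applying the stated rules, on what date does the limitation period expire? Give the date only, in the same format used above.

2008-06-02

The claim accrued on 2007-01-28 — the later of the 2006-03-01 act and the 2007-01-28 discovery.
1 year from 2007-01-28 is 2008-01-28.
The period was tolled for 126 days by the defendant's absence from the jurisdiction (2008-01-06 to 2008-05-11), pushing the deadline to 2008-06-02.
None of the other events listed affects the running of the period under the stated rules.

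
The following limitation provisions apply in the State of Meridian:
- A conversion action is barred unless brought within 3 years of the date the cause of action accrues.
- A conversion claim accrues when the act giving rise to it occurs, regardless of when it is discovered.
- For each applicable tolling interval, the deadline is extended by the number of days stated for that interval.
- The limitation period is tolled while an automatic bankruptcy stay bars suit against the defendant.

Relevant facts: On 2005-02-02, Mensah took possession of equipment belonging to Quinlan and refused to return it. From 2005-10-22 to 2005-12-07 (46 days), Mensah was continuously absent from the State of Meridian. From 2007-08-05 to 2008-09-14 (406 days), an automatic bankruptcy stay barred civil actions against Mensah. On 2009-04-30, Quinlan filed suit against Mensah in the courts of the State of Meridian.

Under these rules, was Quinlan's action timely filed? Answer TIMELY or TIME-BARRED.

The limitation period began to run on 2005-02-02.
The untolled deadline — 3 years after 2005-02-02 — is 2008-02-02.
The automatic bankruptcy stay from 2007-08-05 to 2008-09-14 tolled the period for 406 days, extending the deadline to 2009-03-14.
Although the defendant's absence ran from 2005-10-22 to 2005-12-07, the stated rules do not make that a tolling event, so it is disregarded.
The 2009-04-30 filing falls after the 2009-03-14 deadline; the claim is time-barred.

TIME-BARRED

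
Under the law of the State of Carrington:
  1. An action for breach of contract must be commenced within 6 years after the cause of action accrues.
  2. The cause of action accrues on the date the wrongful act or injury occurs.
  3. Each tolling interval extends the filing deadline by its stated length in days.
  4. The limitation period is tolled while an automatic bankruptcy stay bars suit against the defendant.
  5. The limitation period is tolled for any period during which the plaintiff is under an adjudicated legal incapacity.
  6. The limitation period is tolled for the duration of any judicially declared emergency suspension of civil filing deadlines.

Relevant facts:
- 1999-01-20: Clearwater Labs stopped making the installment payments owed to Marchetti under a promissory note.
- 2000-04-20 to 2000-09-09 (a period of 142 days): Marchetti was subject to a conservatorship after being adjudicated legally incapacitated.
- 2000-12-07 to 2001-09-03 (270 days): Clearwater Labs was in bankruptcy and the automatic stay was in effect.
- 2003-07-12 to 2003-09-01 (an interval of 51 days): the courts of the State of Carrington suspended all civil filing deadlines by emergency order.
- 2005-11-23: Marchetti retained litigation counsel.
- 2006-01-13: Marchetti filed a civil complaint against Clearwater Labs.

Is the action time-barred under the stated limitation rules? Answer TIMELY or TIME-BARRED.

TIMELY

The claim accrued on 1999-01-20, when the wrongful act occurred.
6 years from 1999-01-20 is 2005-01-20.
The period was tolled for 142 days by the plaintiff's legal incapacity (2000-04-20 to 2000-09-09), pushing the deadline to 2005-06-11.
The period was tolled for 270 days by the automatic bankruptcy stay (2000-12-07 to 2001-09-03), pushing the deadline to 2006-03-08.
The period was tolled for 51 days by the emergency suspension of filing deadlines (2003-07-12 to 2003-09-01), pushing the deadline to 2006-04-28.
Nothing else in the chronology tolls or restarts the period.
Marchetti filed on 2006-01-13, before the 2006-04-28 deadline, so the action is timely.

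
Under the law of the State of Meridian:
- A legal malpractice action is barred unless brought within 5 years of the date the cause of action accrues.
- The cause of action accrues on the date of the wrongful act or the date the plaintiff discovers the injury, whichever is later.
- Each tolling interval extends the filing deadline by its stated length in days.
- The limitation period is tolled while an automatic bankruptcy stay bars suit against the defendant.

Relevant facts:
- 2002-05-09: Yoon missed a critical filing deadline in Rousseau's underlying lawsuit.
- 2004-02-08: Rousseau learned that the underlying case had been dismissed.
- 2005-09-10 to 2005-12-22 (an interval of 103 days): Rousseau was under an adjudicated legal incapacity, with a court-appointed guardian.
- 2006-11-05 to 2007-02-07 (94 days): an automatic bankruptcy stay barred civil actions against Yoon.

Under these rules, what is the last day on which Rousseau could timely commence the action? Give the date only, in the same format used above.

2009-05-13

Because discovery on 2004-02-08 post-dates the 2002-05-09 act, accrual under the later-of rule falls on 2004-02-08.
5 years from 2004-02-08 is 2009-02-08.
The period was tolled for 94 days by the automatic bankruptcy stay (2006-11-05 to 2007-02-07), pushing the deadline to 2009-05-13.
No stated provision tolls the period for the plaintiff's incapacity, so the interval from 2005-09-10 to 2005-12-22 has no effect on the deadline.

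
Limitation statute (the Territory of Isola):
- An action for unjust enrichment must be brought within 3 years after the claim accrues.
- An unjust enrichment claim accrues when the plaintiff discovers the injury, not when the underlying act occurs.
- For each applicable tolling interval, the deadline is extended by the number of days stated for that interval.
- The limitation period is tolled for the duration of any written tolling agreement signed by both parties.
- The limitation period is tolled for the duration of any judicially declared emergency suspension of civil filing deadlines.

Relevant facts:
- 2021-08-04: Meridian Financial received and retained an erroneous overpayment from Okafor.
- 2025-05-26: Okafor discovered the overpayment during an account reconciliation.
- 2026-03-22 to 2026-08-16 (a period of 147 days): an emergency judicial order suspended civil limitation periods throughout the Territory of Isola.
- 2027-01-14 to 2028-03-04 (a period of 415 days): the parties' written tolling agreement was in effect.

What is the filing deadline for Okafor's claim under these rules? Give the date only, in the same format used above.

The claim did not accrue until Okafor discovered the injury on 2025-05-26; the 2021-08-04 act date does not start the clock under the stated rule.
Adding the 3 years base period to 2025-05-26 gives a deadline of 2028-05-26, before any tolling.
Because the emergency suspension of filing deadlines ran from 2026-03-22 to 2026-08-16, the deadline is extended by 147 days to 2028-10-20.
The period was tolled for 415 days by the written tolling agreement (2027-01-14 to 2028-03-04), pushing the deadline to 2029-12-09.

2029-12-09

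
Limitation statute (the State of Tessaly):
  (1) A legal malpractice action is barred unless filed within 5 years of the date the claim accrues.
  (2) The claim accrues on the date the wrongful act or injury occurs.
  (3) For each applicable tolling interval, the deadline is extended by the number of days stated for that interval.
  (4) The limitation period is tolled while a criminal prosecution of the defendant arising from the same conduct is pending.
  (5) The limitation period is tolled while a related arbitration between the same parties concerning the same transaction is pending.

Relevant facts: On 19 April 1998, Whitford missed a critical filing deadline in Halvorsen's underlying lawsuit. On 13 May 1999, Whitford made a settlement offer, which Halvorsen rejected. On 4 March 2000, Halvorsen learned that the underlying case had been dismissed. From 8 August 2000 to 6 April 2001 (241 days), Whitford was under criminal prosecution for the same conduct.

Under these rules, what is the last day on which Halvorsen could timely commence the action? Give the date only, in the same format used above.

16 December 2003

Because the rule ties accrual to occurrence, the claim accrued on 19 April 1998, not on the 4 March 2000 discovery date.
Adding the 5 years base period to 19 April 1998 gives a deadline of 19 April 2003, before any tolling.
Because the pending criminal prosecution ran from 8 August 2000 to 6 April 2001, the deadline is extended by 241 days to 16 December 2003.
None of the other events listed affects the running of the period under the stated rules.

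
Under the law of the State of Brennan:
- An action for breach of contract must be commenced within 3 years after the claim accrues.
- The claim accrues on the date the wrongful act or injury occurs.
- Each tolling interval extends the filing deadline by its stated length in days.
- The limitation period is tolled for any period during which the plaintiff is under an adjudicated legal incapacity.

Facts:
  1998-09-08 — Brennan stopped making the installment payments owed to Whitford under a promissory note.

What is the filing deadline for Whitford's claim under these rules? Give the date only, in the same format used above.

The claim accrued on 1998-09-08, when the wrongful act occurred.
The untolled deadline — 3 years after 1998-09-08 — is 2001-09-08.

2001-09-08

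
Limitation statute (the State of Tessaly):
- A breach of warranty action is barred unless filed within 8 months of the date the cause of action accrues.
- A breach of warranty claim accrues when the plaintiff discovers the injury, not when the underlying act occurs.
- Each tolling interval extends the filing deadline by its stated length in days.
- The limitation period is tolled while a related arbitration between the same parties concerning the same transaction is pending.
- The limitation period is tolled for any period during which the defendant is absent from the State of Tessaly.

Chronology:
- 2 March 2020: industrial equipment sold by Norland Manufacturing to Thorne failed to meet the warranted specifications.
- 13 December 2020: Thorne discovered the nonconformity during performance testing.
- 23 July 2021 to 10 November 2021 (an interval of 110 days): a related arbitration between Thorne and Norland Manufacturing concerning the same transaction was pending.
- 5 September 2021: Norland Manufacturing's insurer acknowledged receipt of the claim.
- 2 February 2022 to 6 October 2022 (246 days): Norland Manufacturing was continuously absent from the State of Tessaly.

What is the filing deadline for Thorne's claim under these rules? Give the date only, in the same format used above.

Under the discovery rule, the claim accrued on 13 December 2020, when Thorne discovered the injury — not on the 2 March 2020 date of the underlying act.
Adding the 8 months base period to 13 December 2020 gives a deadline of 13 August 2021, before any tolling.
Because the pending related arbitration ran from 23 July 2021 to 10 November 2021, the deadline is extended by 110 days to 1 December 2021.
The defendant's absence from the jurisdiction starting 2 February 2022 came too late — the period had run on 1 December 2021 — and so does not extend the deadline.
The other events in the timeline have no effect on the limitation period under the stated rules.

1 December 2021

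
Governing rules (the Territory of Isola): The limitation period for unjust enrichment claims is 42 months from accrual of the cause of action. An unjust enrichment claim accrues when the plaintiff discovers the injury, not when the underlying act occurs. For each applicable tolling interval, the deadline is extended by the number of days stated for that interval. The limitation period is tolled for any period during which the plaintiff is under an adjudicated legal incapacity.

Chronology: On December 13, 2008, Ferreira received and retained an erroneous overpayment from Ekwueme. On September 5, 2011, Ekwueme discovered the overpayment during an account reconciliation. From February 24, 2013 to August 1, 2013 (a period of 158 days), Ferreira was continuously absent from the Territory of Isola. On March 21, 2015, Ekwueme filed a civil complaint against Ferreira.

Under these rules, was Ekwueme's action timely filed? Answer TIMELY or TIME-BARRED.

TIME-BARRED

Under the discovery rule, the claim accrued on September 5, 2011, when Ekwueme discovered the injury — not on the December 13, 2008 date of the underlying act.
42 months from September 5, 2011 is March 5, 2015.
No stated provision tolls the period for the defendant's absence, so the interval from February 24, 2013 to August 1, 2013 has no effect on the deadline.
The March 21, 2015 filing falls after the March 5, 2015 deadline; the claim is time-barred.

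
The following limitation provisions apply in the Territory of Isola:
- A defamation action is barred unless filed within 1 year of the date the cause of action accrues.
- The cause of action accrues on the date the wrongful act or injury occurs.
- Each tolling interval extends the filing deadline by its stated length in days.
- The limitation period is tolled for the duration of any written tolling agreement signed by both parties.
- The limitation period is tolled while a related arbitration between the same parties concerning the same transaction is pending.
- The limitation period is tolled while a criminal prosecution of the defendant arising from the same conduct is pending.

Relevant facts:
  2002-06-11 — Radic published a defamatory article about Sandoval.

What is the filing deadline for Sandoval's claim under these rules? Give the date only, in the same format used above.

2003-06-11

The cause of action accrued on 2002-06-11, the date of the act.
The untolled deadline — 1 year after 2002-06-11 — is 2003-06-11.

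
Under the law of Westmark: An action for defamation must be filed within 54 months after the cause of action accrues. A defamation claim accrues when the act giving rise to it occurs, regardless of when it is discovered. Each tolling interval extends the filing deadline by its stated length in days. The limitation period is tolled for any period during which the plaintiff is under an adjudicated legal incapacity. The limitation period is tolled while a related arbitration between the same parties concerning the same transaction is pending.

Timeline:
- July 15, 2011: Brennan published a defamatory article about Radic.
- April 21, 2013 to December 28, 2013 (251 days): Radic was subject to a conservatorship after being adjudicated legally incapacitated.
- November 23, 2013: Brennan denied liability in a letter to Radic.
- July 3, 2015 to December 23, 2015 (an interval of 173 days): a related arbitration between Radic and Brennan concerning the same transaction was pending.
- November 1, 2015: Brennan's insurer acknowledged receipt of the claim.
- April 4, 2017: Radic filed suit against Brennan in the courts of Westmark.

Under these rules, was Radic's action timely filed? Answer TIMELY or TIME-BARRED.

The claim accrued on July 15, 2011, when the wrongful act occurred.
The untolled deadline — 54 months after July 15, 2011 — is January 15, 2016.
The period was tolled for 251 days by the plaintiff's legal incapacity (April 21, 2013 to December 28, 2013), pushing the deadline to September 22, 2016.
The pending related arbitration from July 3, 2015 to December 23, 2015 tolled the period for 173 days, extending the deadline to March 14, 2017.
Nothing else in the chronology tolls or restarts the period.
Filing on April 4, 2017 missed the March 14, 2017 deadline — the action is time-barred.

TIME-BARRED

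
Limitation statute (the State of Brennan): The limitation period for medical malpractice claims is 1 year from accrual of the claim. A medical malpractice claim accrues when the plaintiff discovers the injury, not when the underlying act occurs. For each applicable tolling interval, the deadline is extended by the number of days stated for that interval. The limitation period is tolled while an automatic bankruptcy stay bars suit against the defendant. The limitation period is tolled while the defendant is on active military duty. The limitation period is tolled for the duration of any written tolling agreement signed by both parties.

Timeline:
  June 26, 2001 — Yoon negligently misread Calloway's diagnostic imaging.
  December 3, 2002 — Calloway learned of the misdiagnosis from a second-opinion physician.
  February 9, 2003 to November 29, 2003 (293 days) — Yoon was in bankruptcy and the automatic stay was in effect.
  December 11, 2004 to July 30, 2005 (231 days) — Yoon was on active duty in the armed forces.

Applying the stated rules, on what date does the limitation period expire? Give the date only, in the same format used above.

Under the discovery rule, the claim accrued on December 3, 2002, when Calloway discovered the injury — not on the June 26, 2001 date of the underlying act.
The untolled deadline — 1 year after December 3, 2002 — is December 3, 2003.
The period was tolled for 293 days by the automatic bankruptcy stay (February 9, 2003 to November 29, 2003), pushing the deadline to September 21, 2004.
The defendant's active military service from December 11, 2004 to July 30, 2005 began after the period had already run on September 21, 2004, so it has no tolling effect.

September 21, 2004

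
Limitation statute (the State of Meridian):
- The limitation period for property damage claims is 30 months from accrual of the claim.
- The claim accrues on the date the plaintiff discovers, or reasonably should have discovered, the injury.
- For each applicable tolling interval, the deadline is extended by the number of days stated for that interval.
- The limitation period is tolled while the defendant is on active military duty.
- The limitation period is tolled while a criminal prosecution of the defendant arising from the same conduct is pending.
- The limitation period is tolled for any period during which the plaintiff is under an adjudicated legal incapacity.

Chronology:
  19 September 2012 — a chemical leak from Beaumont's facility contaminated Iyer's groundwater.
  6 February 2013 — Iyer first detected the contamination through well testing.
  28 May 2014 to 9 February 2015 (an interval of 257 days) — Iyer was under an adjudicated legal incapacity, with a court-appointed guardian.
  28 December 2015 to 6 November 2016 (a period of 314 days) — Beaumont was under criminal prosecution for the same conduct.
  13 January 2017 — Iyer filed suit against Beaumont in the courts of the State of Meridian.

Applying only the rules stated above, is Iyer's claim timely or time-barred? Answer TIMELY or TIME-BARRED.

TIMELY

The claim did not accrue until Iyer discovered the injury on 6 February 2013; the 19 September 2012 act date does not start the clock under the stated rule.
The untolled deadline — 30 months after 6 February 2013 — is 6 August 2015.
The period was tolled for 257 days by the plaintiff's legal incapacity (28 May 2014 to 9 February 2015), pushing the deadline to 19 April 2016.
Because the pending criminal prosecution ran from 28 December 2015 to 6 November 2016, the deadline is extended by 314 days to 27 February 2017.
Iyer filed on 13 January 2017, before the 27 February 2017 deadline, so the action is timely.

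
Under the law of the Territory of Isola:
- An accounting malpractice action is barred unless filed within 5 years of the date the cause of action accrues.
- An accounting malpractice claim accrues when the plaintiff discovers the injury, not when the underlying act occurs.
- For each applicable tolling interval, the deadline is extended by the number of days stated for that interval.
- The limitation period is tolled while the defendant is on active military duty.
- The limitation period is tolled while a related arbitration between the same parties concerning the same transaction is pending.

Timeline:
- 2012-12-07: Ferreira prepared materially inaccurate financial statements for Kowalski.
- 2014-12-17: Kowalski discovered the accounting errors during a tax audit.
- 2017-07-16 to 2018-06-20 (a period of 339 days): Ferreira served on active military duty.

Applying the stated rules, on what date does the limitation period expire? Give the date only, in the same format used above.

2020-11-20

The claim did not accrue until Kowalski discovered the injury on 2014-12-17; the 2012-12-07 act date does not start the clock under the stated rule.
5 years from 2014-12-17 is 2019-12-17.
The period was tolled for 339 days by the defendant's active military service (2017-07-16 to 2018-06-20), pushing the deadline to 2020-11-20.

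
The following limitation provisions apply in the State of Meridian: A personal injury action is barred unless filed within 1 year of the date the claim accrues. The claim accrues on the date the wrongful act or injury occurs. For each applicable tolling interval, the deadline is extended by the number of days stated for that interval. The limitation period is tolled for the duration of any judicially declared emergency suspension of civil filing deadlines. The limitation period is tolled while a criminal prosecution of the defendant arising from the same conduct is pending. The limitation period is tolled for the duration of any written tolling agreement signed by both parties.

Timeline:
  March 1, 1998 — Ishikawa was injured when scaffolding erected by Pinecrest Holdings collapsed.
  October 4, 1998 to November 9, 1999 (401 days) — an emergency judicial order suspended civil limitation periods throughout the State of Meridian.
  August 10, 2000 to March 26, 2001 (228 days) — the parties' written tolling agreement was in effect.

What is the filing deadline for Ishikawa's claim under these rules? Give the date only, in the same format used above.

April 5, 2000

The claim accrued on March 1, 1998, the date of the act.
The untolled deadline — 1 year after March 1, 1998 — is March 1, 1999.
The emergency suspension of filing deadlines from October 4, 1998 to November 9, 1999 tolled the period for 401 days, extending the deadline to April 5, 2000.
The written tolling agreement starting August 10, 2000 came too late — the period had run on April 5, 2000 — and so does not extend the deadline.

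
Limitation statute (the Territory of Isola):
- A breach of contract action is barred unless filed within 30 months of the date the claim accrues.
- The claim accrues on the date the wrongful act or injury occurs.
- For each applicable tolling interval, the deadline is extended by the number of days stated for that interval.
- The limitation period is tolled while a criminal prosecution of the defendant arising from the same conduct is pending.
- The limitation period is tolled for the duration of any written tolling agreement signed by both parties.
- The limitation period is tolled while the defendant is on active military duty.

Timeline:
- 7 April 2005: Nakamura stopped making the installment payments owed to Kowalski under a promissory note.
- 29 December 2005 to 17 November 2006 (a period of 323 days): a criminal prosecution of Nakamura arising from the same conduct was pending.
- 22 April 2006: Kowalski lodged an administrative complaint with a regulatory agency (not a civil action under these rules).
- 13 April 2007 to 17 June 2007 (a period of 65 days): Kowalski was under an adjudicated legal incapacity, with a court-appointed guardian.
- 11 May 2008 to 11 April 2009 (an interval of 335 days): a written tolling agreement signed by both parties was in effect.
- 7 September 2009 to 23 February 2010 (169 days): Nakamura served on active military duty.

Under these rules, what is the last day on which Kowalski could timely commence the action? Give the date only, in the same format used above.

The claim accrued on 7 April 2005, the date of the act.
The untolled deadline — 30 months after 7 April 2005 — is 7 October 2007.
The pending criminal prosecution from 29 December 2005 to 17 November 2006 tolled the period for 323 days, extending the deadline to 25 August 2008.
The period was tolled for 335 days by the written tolling agreement (11 May 2008 to 11 April 2009), pushing the deadline to 26 July 2009.
The defendant's active military service starting 7 September 2009 came too late — the period had run on 26 July 2009 — and so does not extend the deadline.
The plaintiff's legal incapacity from 13 April 2007 to 17 June 2007 does not toll the period, because no stated rule makes the plaintiff's incapacity a tolling event.
Nothing else in the chronology tolls or restarts the period.

26 July 2009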